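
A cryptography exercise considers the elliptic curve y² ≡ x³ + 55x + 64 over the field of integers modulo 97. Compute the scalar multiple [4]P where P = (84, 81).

Double-and-add on 4 = (100)₂. Start with P = (84, 81) for the leading 1-bit.
double: tangent at (84, 81): λ = (3·84² + 55)/(2·81) ≡ 77/65. 65⁻¹ ≡ 3 (mod 97) since 65·3 = 195 ≡ 1, so λ ≡ 77·3 ≡ 37.
  x = λ² - 84 - 84 = 1369 - 168 ≡ 37; y = λ·(84 - 37) - 81 ≡ 9. → (37, 9)
double: tangent at (37, 9): λ = (3·37² + 55)/(2·9) ≡ 88/18. 18⁻¹ ≡ 27 (mod 97), so λ ≡ 88·27 ≡ 48.
  x = λ² - 37 - 37 = 2304 - 74 ≡ 96; y = λ·(37 - 96) - 9 ≡ 69. → (96, 69)

(96, 69)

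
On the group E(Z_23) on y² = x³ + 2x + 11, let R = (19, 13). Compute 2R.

tangent at (19, 13): λ = (3·19² + 2)/(2·13) ≡ 4/3. 3⁻¹ ≡ 8 (mod 23) since 3·8 = 24 ≡ 1, so λ ≡ 4·8 ≡ 9.
  x = λ² - 19 - 19 = 81 - 38 ≡ 20; y = λ·(19 - 20) - 13 ≡ 1. → (20, 1)

(20, 1)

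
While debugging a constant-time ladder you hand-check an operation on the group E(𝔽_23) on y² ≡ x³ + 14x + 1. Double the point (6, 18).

tangent at (6, 18): λ = (3·6² + 14)/(2·18) ≡ 7/13. 13⁻¹ ≡ 16 (mod 23), so λ ≡ 7·16 ≡ 20.
  x = λ² - 6 - 6 = 400 - 12 ≡ 20; y = λ·(6 - 20) - 18 ≡ 1. → (20, 1)

(20, 1)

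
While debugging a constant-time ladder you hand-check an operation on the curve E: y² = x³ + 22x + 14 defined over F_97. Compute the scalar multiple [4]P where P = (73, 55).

(15, 18)

Double-and-add on 4 = (100)₂. Start with P = (73, 55) for the leading 1-bit.
double: tangent at (73, 55): λ = (3·73² + 22)/(2·55) ≡ 4/13. 13⁻¹ ≡ 15 (mod 97), so λ ≡ 4·15 ≡ 60.
  x = λ² - 73 - 73 = 3600 - 146 ≡ 59; y = λ·(73 - 59) - 55 ≡ 9. → (59, 9)
double: tangent at (59, 9): λ = (3·59² + 22)/(2·9) ≡ 86/18. 18⁻¹ ≡ 27 (mod 97), so λ ≡ 86·27 ≡ 91.
  x = λ² - 59 - 59 = 8281 - 118 ≡ 15; y = λ·(59 - 15) - 9 ≡ 18. → (15, 18)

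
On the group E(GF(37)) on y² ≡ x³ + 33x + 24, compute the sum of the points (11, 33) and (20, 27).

(27, 27)

(11, 33) + (20, 27). λ = (27 - 33)/(20 - 11) ≡ 31/9 mod 37. 9⁻¹ ≡ 33 (mod 37), so λ ≡ 24.
  x = λ² - 11 - 20 = 576 - 31 ≡ 27; y = λ·(11 - 27) - 33 ≡ 27. → (27, 27)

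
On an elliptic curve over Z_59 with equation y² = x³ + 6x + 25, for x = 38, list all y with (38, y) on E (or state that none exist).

14, 45

x³ + 6x + 25 = 55125 ≡ 19 (mod 59).
Square roots of 19 mod 59: 14 and 45 (since 14² = 196 ≡ 19).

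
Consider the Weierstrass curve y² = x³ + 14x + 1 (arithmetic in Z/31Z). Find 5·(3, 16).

Write Q = (3, 16).
Double-and-add on 5 = (101)₂. Start with Q = (3, 16) for the leading 1-bit.
double: tangent at (3, 16): λ = (3·3² + 14)/(2·16) ≡ 10/1. 1⁻¹ ≡ 1 (mod 31) since 1·1 = 1 ≡ 1, so λ ≡ 10·1 ≡ 10.
  x = λ² - 3 - 3 = 100 - 6 ≡ 1; y = λ·(3 - 1) - 16 ≡ 4. → (1, 4)
double: tangent at (1, 4): λ = (3·1² + 14)/(2·4) ≡ 17/8. 8⁻¹ ≡ 4 (mod 31) since 8·4 = 32 ≡ 1, so λ ≡ 17·4 ≡ 6.
  x = λ² - 1 - 1 = 36 - 2 ≡ 3; y = λ·(1 - 3) - 4 ≡ 15. → (3, 15)
add Q: (3, 15) + (3, 16): same x and y₁ ≡ -y₂, so the sum is 𝒪.

O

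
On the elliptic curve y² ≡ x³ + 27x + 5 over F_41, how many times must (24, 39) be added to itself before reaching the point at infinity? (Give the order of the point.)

2P: tangent at (24, 39): λ = (3·24² + 27)/(2·39) ≡ 33/37. 37⁻¹ ≡ 10 (mod 41) since 37·10 = 370 ≡ 1, so λ ≡ 33·10 ≡ 2.
  x = λ² - 24 - 24 = 4 - 48 ≡ 38; y = λ·(24 - 38) - 39 ≡ 15. → (38, 15)
3P: (38, 15) + (24, 39). λ = (39 - 15)/(24 - 38) ≡ 24/27 mod 41. 27⁻¹ ≡ 38 (mod 41) since 27·38 = 1026 ≡ 1, so λ ≡ 10.
  x = λ² - 38 - 24 = 100 - 62 ≡ 38; y = λ·(38 - 38) - 15 ≡ 26. → (38, 26)
4P: (38, 26) + (24, 39). λ = (39 - 26)/(24 - 38) ≡ 13/27 mod 41. 27⁻¹ ≡ 38 (mod 41), so λ ≡ 2.
  x = λ² - 38 - 24 = 4 - 62 ≡ 24; y = λ·(38 - 24) - 26 ≡ 2. → (24, 2)
5P: (24, 2) + (24, 39): same x and y₁ ≡ -y₂, so the sum is the point at infinity.
5P = the point at infinity, so the order is 5.

5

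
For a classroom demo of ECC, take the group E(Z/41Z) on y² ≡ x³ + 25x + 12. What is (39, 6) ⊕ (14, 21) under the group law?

(31, 22)

(39, 6) + (14, 21). λ = (21 - 6)/(14 - 39) ≡ 15/16 mod 41. 16⁻¹ ≡ 18 (mod 41) since 16·18 = 288 ≡ 1, so λ ≡ 24.
  x = λ² - 39 - 14 = 576 - 53 ≡ 31; y = λ·(39 - 31) - 6 ≡ 22. → (31, 22)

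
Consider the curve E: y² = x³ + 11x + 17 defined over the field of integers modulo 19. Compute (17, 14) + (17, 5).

The two points share x = 17 and their y-coordinates satisfy 14 + 5 ≡ 0 (mod 19), so they are inverses. Their sum is O.

O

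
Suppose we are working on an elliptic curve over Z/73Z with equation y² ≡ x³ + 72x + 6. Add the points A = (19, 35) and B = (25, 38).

(11, 42)

(19, 35) + (25, 38). λ = (38 - 35)/(25 - 19) ≡ 3/6 mod 73. 6⁻¹ ≡ 61 (mod 73) since 6·61 = 366 ≡ 1, so λ ≡ 37.
  x = λ² - 19 - 25 = 1369 - 44 ≡ 11; y = λ·(19 - 11) - 35 ≡ 42. → (11, 42)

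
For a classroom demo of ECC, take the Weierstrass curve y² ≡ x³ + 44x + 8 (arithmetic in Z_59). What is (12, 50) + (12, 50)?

(3, 7)

tangent at (12, 50): λ = (3·12² + 44)/(2·50) ≡ 4/41. 41⁻¹ ≡ 36 (mod 59), so λ ≡ 4·36 ≡ 26.
  x = λ² - 12 - 12 = 676 - 24 ≡ 3; y = λ·(12 - 3) - 50 ≡ 7. → (3, 7)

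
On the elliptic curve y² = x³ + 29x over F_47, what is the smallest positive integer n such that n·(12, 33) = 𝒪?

8

2P: tangent at (12, 33): λ = (3·12² + 29)/(2·33) ≡ 38/19. 19⁻¹ ≡ 5 (mod 47), so λ ≡ 38·5 ≡ 2.
  x = λ² - 12 - 12 = 4 - 24 ≡ 27; y = λ·(12 - 27) - 33 ≡ 31. → (27, 31)
3P: (27, 31) + (12, 33). λ = (33 - 31)/(12 - 27) ≡ 2/32 mod 47. 32⁻¹ ≡ 25 (mod 47) since 32·25 = 800 ≡ 1, so λ ≡ 3.
  x = λ² - 27 - 12 = 9 - 39 ≡ 17; y = λ·(27 - 17) - 31 ≡ 46. → (17, 46)
4P: (17, 46) + (12, 33). λ = (33 - 46)/(12 - 17) ≡ 34/42 mod 47. 42⁻¹ ≡ 28 (mod 47), so λ ≡ 12.
  x = λ² - 17 - 12 = 144 - 29 ≡ 21; y = λ·(17 - 21) - 46 ≡ 0. → (21, 0)
5P: (21, 0) + (12, 33). λ = (33 - 0)/(12 - 21) ≡ 33/38 mod 47. 38⁻¹ ≡ 26 (mod 47) since 38·26 = 988 ≡ 1, so λ ≡ 12.
  x = λ² - 21 - 12 = 144 - 33 ≡ 17; y = λ·(21 - 17) - 0 ≡ 1. → (17, 1)
6P: (17, 1) + (12, 33). λ = (33 - 1)/(12 - 17) ≡ 32/42 mod 47. 42⁻¹ ≡ 28 (mod 47), so λ ≡ 3.
  x = λ² - 17 - 12 = 9 - 29 ≡ 27; y = λ·(17 - 27) - 1 ≡ 16. → (27, 16)
7P: (27, 16) + (12, 33). λ = (33 - 16)/(12 - 27) ≡ 17/32 mod 47. 32⁻¹ ≡ 25 (mod 47), so λ ≡ 2.
  x = λ² - 27 - 12 = 4 - 39 ≡ 12; y = λ·(27 - 12) - 16 ≡ 14. → (12, 14)
8P: (12, 14) + (12, 33): same x and y₁ ≡ -y₂, so the sum is 𝒪.
8P = 𝒪, so the order is 8.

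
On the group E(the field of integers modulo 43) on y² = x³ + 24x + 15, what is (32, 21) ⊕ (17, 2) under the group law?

(32, 21) + (17, 2). λ = (2 - 21)/(17 - 32) ≡ 24/28 mod 43. 28⁻¹ ≡ 20 (mod 43) since 28·20 = 560 ≡ 1, so λ ≡ 7.
  x = λ² - 32 - 17 = 49 - 49 ≡ 0; y = λ·(32 - 0) - 21 ≡ 31. → (0, 31)

(0, 31)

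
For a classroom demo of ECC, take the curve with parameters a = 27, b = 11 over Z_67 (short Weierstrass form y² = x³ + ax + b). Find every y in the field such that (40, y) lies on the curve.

x³ + 27x + 11 = 65091 ≡ 34 (mod 67).
34 is a non-residue mod 67; no y exists.

none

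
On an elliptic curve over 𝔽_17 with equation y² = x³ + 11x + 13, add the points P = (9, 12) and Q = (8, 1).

(2, 14)

(9, 12) + (8, 1). λ = (1 - 12)/(8 - 9) ≡ 6/16 mod 17. 16⁻¹ ≡ 16 (mod 17) since 16·16 = 256 ≡ 1, so λ ≡ 11.
  x = λ² - 9 - 8 = 121 - 17 ≡ 2; y = λ·(9 - 2) - 12 ≡ 14. → (2, 14)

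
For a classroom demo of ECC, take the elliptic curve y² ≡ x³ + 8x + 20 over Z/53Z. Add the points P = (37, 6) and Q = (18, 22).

(37, 6) + (18, 22). λ = (22 - 6)/(18 - 37) ≡ 16/34 mod 53. 34⁻¹ ≡ 39 (mod 53) since 34·39 = 1326 ≡ 1, so λ ≡ 41.
  x = λ² - 37 - 18 = 1681 - 55 ≡ 36; y = λ·(37 - 36) - 6 ≡ 35. → (36, 35)

(36, 35)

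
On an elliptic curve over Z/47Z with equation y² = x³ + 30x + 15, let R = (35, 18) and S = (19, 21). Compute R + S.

(35, 18) + (19, 21). λ = (21 - 18)/(19 - 35) ≡ 3/31 mod 47. 31⁻¹ ≡ 44 (mod 47), so λ ≡ 38.
  x = λ² - 35 - 19 = 1444 - 54 ≡ 27; y = λ·(35 - 27) - 18 ≡ 4. → (27, 4)

(27, 4)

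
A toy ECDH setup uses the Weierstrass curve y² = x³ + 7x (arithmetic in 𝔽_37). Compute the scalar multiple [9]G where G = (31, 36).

Repeated addition: build up to 9G.
2G: tangent at (31, 36): λ = (3·31² + 7)/(2·36) ≡ 4/35. 35⁻¹ ≡ 18 (mod 37), so λ ≡ 4·18 ≡ 35.
  x = λ² - 31 - 31 = 1225 - 62 ≡ 16; y = λ·(31 - 16) - 36 ≡ 8. → (16, 8)
3G: (16, 8) + (31, 36). λ = (36 - 8)/(31 - 16) ≡ 28/15 mod 37. 15⁻¹ ≡ 5 (mod 37) since 15·5 = 75 ≡ 1, so λ ≡ 29.
  x = λ² - 16 - 31 = 841 - 47 ≡ 17; y = λ·(16 - 17) - 8 ≡ 0. → (17, 0)
4G: (17, 0) + (31, 36). λ = (36 - 0)/(31 - 17) ≡ 36/14 mod 37. 14⁻¹ ≡ 8 (mod 37), so λ ≡ 29.
  x = λ² - 17 - 31 = 841 - 48 ≡ 16; y = λ·(17 - 16) - 0 ≡ 29. → (16, 29)
5G: (16, 29) + (31, 36). λ = (36 - 29)/(31 - 16) ≡ 7/15 mod 37. 15⁻¹ ≡ 5 (mod 37), so λ ≡ 35.
  x = λ² - 16 - 31 = 1225 - 47 ≡ 31; y = λ·(16 - 31) - 29 ≡ 1. → (31, 1)
6G: (31, 1) + (31, 36): same x and y₁ ≡ -y₂, so the sum is O.
7G: O + (31, 36) = (31, 36) (identity).
8G: tangent at (31, 36): λ = (3·31² + 7)/(2·36) ≡ 4/35. 35⁻¹ ≡ 18 (mod 37), so λ ≡ 4·18 ≡ 35.
  x = λ² - 31 - 31 = 1225 - 62 ≡ 16; y = λ·(31 - 16) - 36 ≡ 8. → (16, 8)
9G: (16, 8) + (31, 36). λ = (36 - 8)/(31 - 16) ≡ 28/15 mod 37. 15⁻¹ ≡ 5 (mod 37), so λ ≡ 29.
  x = λ² - 16 - 31 = 841 - 47 ≡ 17; y = λ·(16 - 17) - 8 ≡ 0. → (17, 0)

(17, 0)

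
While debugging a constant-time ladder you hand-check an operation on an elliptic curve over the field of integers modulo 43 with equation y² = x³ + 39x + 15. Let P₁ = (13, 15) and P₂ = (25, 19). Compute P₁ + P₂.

(13, 15) + (25, 19). λ = (19 - 15)/(25 - 13) ≡ 4/12 mod 43. 12⁻¹ ≡ 18 (mod 43), so λ ≡ 29.
  x = λ² - 13 - 25 = 841 - 38 ≡ 29; y = λ·(13 - 29) - 15 ≡ 37. → (29, 37)

(29, 37)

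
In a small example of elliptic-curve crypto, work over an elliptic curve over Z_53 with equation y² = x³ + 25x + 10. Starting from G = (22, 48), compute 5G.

Double-and-add on 5 = (101)₂. Start with G = (22, 48) for the leading 1-bit.
double: tangent at (22, 48): λ = (3·22² + 25)/(2·48) ≡ 46/43. 43⁻¹ ≡ 37 (mod 53), so λ ≡ 46·37 ≡ 6.
  x = λ² - 22 - 22 = 36 - 44 ≡ 45; y = λ·(22 - 45) - 48 ≡ 26. → (45, 26)
double: tangent at (45, 26): λ = (3·45² + 25)/(2·26) ≡ 5/52. 52⁻¹ ≡ 52 (mod 53) since 52·52 = 2704 ≡ 1, so λ ≡ 5·52 ≡ 48.
  x = λ² - 45 - 45 = 2304 - 90 ≡ 41; y = λ·(45 - 41) - 26 ≡ 7. → (41, 7)
add G: (41, 7) + (22, 48). λ = (48 - 7)/(22 - 41) ≡ 41/34 mod 53. 34⁻¹ ≡ 39 (mod 53), so λ ≡ 9.
  x = λ² - 41 - 22 = 81 - 63 ≡ 18; y = λ·(41 - 18) - 7 ≡ 41. → (18, 41)

(18, 41)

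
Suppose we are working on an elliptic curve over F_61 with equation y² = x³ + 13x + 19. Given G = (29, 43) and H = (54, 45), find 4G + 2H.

First 4G:
Double-and-add on 4 = (100)₂. Start with G = (29, 43) for the leading 1-bit.
double: tangent at (29, 43): λ = (3·29² + 13)/(2·43) ≡ 35/25. 25⁻¹ ≡ 22 (mod 61) since 25·22 = 550 ≡ 1, so λ ≡ 35·22 ≡ 38.
  x = λ² - 29 - 29 = 1444 - 58 ≡ 44; y = λ·(29 - 44) - 43 ≡ 58. → (44, 58)
double: tangent at (44, 58): λ = (3·44² + 13)/(2·58) ≡ 26/55. 55⁻¹ ≡ 10 (mod 61) since 55·10 = 550 ≡ 1, so λ ≡ 26·10 ≡ 16.
  x = λ² - 44 - 44 = 256 - 88 ≡ 46; y = λ·(44 - 46) - 58 ≡ 32. → (46, 32)
4G = (46, 32).
Next 2H:
Repeated addition: build up to 2H.
2H: tangent at (54, 45): λ = (3·54² + 13)/(2·45) ≡ 38/29. 29⁻¹ ≡ 40 (mod 61), so λ ≡ 38·40 ≡ 56.
  x = λ² - 54 - 54 = 3136 - 108 ≡ 39; y = λ·(54 - 39) - 45 ≡ 2. → (39, 2)
2H = (39, 2).
Finally 4G + 2H:
(46, 32) + (39, 2). λ = (2 - 32)/(39 - 46) ≡ 31/54 mod 61. 54⁻¹ ≡ 26 (mod 61) since 54·26 = 1404 ≡ 1, so λ ≡ 13.
  x = λ² - 46 - 39 = 169 - 85 ≡ 23; y = λ·(46 - 23) - 32 ≡ 23. → (23, 23)

(23, 23)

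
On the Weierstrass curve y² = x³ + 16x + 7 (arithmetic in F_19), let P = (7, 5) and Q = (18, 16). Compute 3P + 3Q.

First 3P:
Repeated addition: build up to 3P.
2P: tangent at (7, 5): λ = (3·7² + 16)/(2·5) ≡ 11/10. 10⁻¹ ≡ 2 (mod 19) since 10·2 = 20 ≡ 1, so λ ≡ 11·2 ≡ 3.
  x = λ² - 7 - 7 = 9 - 14 ≡ 14; y = λ·(7 - 14) - 5 ≡ 12. → (14, 12)
3P: (14, 12) + (7, 5). λ = (5 - 12)/(7 - 14) ≡ 12/12 mod 19. 12⁻¹ ≡ 8 (mod 19), so λ ≡ 1.
  x = λ² - 14 - 7 = 1 - 21 ≡ 18; y = λ·(14 - 18) - 12 ≡ 3. → (18, 3)
3P = (18, 3).
Next 3Q:
Repeated addition: build up to 3Q.
2Q: tangent at (18, 16): λ = (3·18² + 16)/(2·16) ≡ 0/13. 13⁻¹ ≡ 3 (mod 19), so λ ≡ 0·3 ≡ 0.
  x = λ² - 18 - 18 = 0 - 36 ≡ 2; y = λ·(18 - 2) - 16 ≡ 3. → (2, 3)
3Q: (2, 3) + (18, 16). λ = (16 - 3)/(18 - 2) ≡ 13/16 mod 19. 16⁻¹ ≡ 6 (mod 19), so λ ≡ 2.
  x = λ² - 2 - 18 = 4 - 20 ≡ 3; y = λ·(2 - 3) - 3 ≡ 14. → (3, 14)
3Q = (3, 14).
Finally 3P + 3Q:
(18, 3) + (3, 14). λ = (14 - 3)/(3 - 18) ≡ 11/4 mod 19. 4⁻¹ ≡ 5 (mod 19), so λ ≡ 17.
  x = λ² - 18 - 3 = 289 - 21 ≡ 2; y = λ·(18 - 2) - 3 ≡ 3. → (2, 3)

(2, 3)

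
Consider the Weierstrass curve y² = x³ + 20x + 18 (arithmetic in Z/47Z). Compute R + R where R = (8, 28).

(12, 24)

tangent at (8, 28): λ = (3·8² + 20)/(2·28) ≡ 24/9. 9⁻¹ ≡ 21 (mod 47) since 9·21 = 189 ≡ 1, so λ ≡ 24·21 ≡ 34.
  x = λ² - 8 - 8 = 1156 - 16 ≡ 12; y = λ·(8 - 12) - 28 ≡ 24. → (12, 24)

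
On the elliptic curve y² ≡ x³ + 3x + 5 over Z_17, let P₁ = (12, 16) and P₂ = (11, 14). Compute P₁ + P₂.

(12, 16) + (11, 14). λ = (14 - 16)/(11 - 12) ≡ 15/16 mod 17. 16⁻¹ ≡ 16 (mod 17), so λ ≡ 2.
  x = λ² - 12 - 11 = 4 - 23 ≡ 15; y = λ·(12 - 15) - 16 ≡ 12. → (15, 12)

(15, 12)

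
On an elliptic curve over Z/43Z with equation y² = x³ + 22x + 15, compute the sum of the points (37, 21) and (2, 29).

(37, 21) + (2, 29). λ = (29 - 21)/(2 - 37) ≡ 8/8 mod 43. 8⁻¹ ≡ 27 (mod 43) since 8·27 = 216 ≡ 1, so λ ≡ 1.
  x = λ² - 37 - 2 = 1 - 39 ≡ 5; y = λ·(37 - 5) - 21 ≡ 11. → (5, 11)

(5, 11)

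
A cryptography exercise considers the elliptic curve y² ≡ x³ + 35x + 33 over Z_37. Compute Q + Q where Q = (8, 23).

(14, 23)

tangent at (8, 23): λ = (3·8² + 35)/(2·23) ≡ 5/9. 9⁻¹ ≡ 33 (mod 37), so λ ≡ 5·33 ≡ 17.
  x = λ² - 8 - 8 = 289 - 16 ≡ 14; y = λ·(8 - 14) - 23 ≡ 23. → (14, 23)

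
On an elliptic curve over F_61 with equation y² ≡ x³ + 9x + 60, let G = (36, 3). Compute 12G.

(55, 20)

Repeated addition: build up to 12G.
2G: tangent at (36, 3): λ = (3·36² + 9)/(2·3) ≡ 54/6. 6⁻¹ ≡ 51 (mod 61), so λ ≡ 54·51 ≡ 9.
  x = λ² - 36 - 36 = 81 - 72 ≡ 9; y = λ·(36 - 9) - 3 ≡ 57. → (9, 57)
3G: (9, 57) + (36, 3). λ = (3 - 57)/(36 - 9) ≡ 7/27 mod 61. 27⁻¹ ≡ 52 (mod 61) since 27·52 = 1404 ≡ 1, so λ ≡ 59.
  x = λ² - 9 - 36 = 3481 - 45 ≡ 20; y = λ·(9 - 20) - 57 ≡ 26. → (20, 26)
4G: (20, 26) + (36, 3). λ = (3 - 26)/(36 - 20) ≡ 38/16 mod 61. 16⁻¹ ≡ 42 (mod 61), so λ ≡ 10.
  x = λ² - 20 - 36 = 100 - 56 ≡ 44; y = λ·(20 - 44) - 26 ≡ 39. → (44, 39)
5G: (44, 39) + (36, 3). λ = (3 - 39)/(36 - 44) ≡ 25/53 mod 61. 53⁻¹ ≡ 38 (mod 61), so λ ≡ 35.
  x = λ² - 44 - 36 = 1225 - 80 ≡ 47; y = λ·(44 - 47) - 39 ≡ 39. → (47, 39)
6G: (47, 39) + (36, 3). λ = (3 - 39)/(36 - 47) ≡ 25/50 mod 61. 50⁻¹ ≡ 11 (mod 61) since 50·11 = 550 ≡ 1, so λ ≡ 31.
  x = λ² - 47 - 36 = 961 - 83 ≡ 24; y = λ·(47 - 24) - 39 ≡ 3. → (24, 3)
7G: (24, 3) + (36, 3). λ = (3 - 3)/(36 - 24) ≡ 0/12 mod 61. 12⁻¹ ≡ 56 (mod 61), so λ ≡ 0.
  x = λ² - 24 - 36 = 0 - 60 ≡ 1; y = λ·(24 - 1) - 3 ≡ 58. → (1, 58)
8G: (1, 58) + (36, 3). λ = (3 - 58)/(36 - 1) ≡ 6/35 mod 61. 35⁻¹ ≡ 7 (mod 61), so λ ≡ 42.
  x = λ² - 1 - 36 = 1764 - 37 ≡ 19; y = λ·(1 - 19) - 58 ≡ 40. → (19, 40)
9G: (19, 40) + (36, 3). λ = (3 - 40)/(36 - 19) ≡ 24/17 mod 61. 17⁻¹ ≡ 18 (mod 61), so λ ≡ 5.
  x = λ² - 19 - 36 = 25 - 55 ≡ 31; y = λ·(19 - 31) - 40 ≡ 22. → (31, 22)
10G: (31, 22) + (36, 3). λ = (3 - 22)/(36 - 31) ≡ 42/5 mod 61. 5⁻¹ ≡ 49 (mod 61), so λ ≡ 45.
  x = λ² - 31 - 36 = 2025 - 67 ≡ 6; y = λ·(31 - 6) - 22 ≡ 5. → (6, 5)
11G: (6, 5) + (36, 3). λ = (3 - 5)/(36 - 6) ≡ 59/30 mod 61. 30⁻¹ ≡ 59 (mod 61), so λ ≡ 4.
  x = λ² - 6 - 36 = 16 - 42 ≡ 35; y = λ·(6 - 35) - 5 ≡ 1. → (35, 1)
12G: (35, 1) + (36, 3). λ = (3 - 1)/(36 - 35) ≡ 2/1 mod 61. 1⁻¹ ≡ 1 (mod 61), so λ ≡ 2.
  x = λ² - 35 - 36 = 4 - 71 ≡ 55; y = λ·(35 - 55) - 1 ≡ 20. → (55, 20)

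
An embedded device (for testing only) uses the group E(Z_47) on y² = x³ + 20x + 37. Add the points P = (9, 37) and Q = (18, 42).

(9, 37) + (18, 42). λ = (42 - 37)/(18 - 9) ≡ 5/9 mod 47. 9⁻¹ ≡ 21 (mod 47), so λ ≡ 11.
  x = λ² - 9 - 18 = 121 - 27 ≡ 0; y = λ·(9 - 0) - 37 ≡ 15. → (0, 15)

(0, 15)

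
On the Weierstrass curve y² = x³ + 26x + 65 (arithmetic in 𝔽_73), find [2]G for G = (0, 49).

(61, 54)

tangent at (0, 49): λ = (3·0² + 26)/(2·49) ≡ 26/25. 25⁻¹ ≡ 38 (mod 73), so λ ≡ 26·38 ≡ 39.
  x = λ² - 0 - 0 = 1521 - 0 ≡ 61; y = λ·(0 - 61) - 49 ≡ 54. → (61, 54)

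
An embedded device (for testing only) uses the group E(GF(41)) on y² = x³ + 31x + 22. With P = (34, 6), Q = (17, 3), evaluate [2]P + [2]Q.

First 2P:
Repeated addition: build up to 2P.
2P: tangent at (34, 6): λ = (3·34² + 31)/(2·6) ≡ 14/12. 12⁻¹ ≡ 24 (mod 41), so λ ≡ 14·24 ≡ 8.
  x = λ² - 34 - 34 = 64 - 68 ≡ 37; y = λ·(34 - 37) - 6 ≡ 11. → (37, 11)
2P = (37, 11).
Next 2Q:
Repeated addition: build up to 2Q.
2Q: tangent at (17, 3): λ = (3·17² + 31)/(2·3) ≡ 37/6. 6⁻¹ ≡ 7 (mod 41) since 6·7 = 42 ≡ 1, so λ ≡ 37·7 ≡ 13.
  x = λ² - 17 - 17 = 169 - 34 ≡ 12; y = λ·(17 - 12) - 3 ≡ 21. → (12, 21)
2Q = (12, 21).
Finally 2P + 2Q:
(37, 11) + (12, 21). λ = (21 - 11)/(12 - 37) ≡ 10/16 mod 41. 16⁻¹ ≡ 18 (mod 41), so λ ≡ 16.
  x = λ² - 37 - 12 = 256 - 49 ≡ 2; y = λ·(37 - 2) - 11 ≡ 16. → (2, 16)

(2, 16)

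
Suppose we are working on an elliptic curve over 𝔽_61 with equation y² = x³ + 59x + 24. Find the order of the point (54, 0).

2P: (54, 0) + (54, 0): same x and y₁ ≡ -y₂, so the sum is 𝒪.
2P = 𝒪, so the order is 2.

2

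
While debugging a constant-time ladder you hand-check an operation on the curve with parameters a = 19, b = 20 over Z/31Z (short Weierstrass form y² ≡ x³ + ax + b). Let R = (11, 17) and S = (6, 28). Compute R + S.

(11, 17) + (6, 28). λ = (28 - 17)/(6 - 11) ≡ 11/26 mod 31. 26⁻¹ ≡ 6 (mod 31), so λ ≡ 4.
  x = λ² - 11 - 6 = 16 - 17 ≡ 30; y = λ·(11 - 30) - 17 ≡ 0. → (30, 0)

(30, 0)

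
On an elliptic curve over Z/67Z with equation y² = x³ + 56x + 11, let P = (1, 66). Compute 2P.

tangent at (1, 66): λ = (3·1² + 56)/(2·66) ≡ 59/65. 65⁻¹ ≡ 33 (mod 67), so λ ≡ 59·33 ≡ 4.
  x = λ² - 1 - 1 = 16 - 2 ≡ 14; y = λ·(1 - 14) - 66 ≡ 16. → (14, 16)

(14, 16)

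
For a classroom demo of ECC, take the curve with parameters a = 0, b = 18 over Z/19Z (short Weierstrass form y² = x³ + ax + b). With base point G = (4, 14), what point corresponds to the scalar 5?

Repeated addition: build up to 5G.
2G: tangent at (4, 14): λ = (3·4² + 0)/(2·14) ≡ 10/9. 9⁻¹ ≡ 17 (mod 19), so λ ≡ 10·17 ≡ 18.
  x = λ² - 4 - 4 = 324 - 8 ≡ 12; y = λ·(4 - 12) - 14 ≡ 13. → (12, 13)
3G: (12, 13) + (4, 14). λ = (14 - 13)/(4 - 12) ≡ 1/11 mod 19. 11⁻¹ ≡ 7 (mod 19), so λ ≡ 7.
  x = λ² - 12 - 4 = 49 - 16 ≡ 14; y = λ·(12 - 14) - 13 ≡ 11. → (14, 11)
4G: (14, 11) + (4, 14). λ = (14 - 11)/(4 - 14) ≡ 3/9 mod 19. 9⁻¹ ≡ 17 (mod 19), so λ ≡ 13.
  x = λ² - 14 - 4 = 169 - 18 ≡ 18; y = λ·(14 - 18) - 11 ≡ 13. → (18, 13)
5G: (18, 13) + (4, 14). λ = (14 - 13)/(4 - 18) ≡ 1/5 mod 19. 5⁻¹ ≡ 4 (mod 19), so λ ≡ 4.
  x = λ² - 18 - 4 = 16 - 22 ≡ 13; y = λ·(18 - 13) - 13 ≡ 7. → (13, 7)

(13, 7)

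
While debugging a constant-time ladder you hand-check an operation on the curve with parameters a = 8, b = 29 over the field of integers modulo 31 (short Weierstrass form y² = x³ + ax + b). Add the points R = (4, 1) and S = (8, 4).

(6, 13)

(4, 1) + (8, 4). λ = (4 - 1)/(8 - 4) ≡ 3/4 mod 31. 4⁻¹ ≡ 8 (mod 31) since 4·8 = 32 ≡ 1, so λ ≡ 24.
  x = λ² - 4 - 8 = 576 - 12 ≡ 6; y = λ·(4 - 6) - 1 ≡ 13. → (6, 13)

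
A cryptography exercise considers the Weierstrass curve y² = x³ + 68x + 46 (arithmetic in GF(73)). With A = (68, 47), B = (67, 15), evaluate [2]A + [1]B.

First 2A:
Repeated addition: build up to 2A.
2A: tangent at (68, 47): λ = (3·68² + 68)/(2·47) ≡ 70/21. 21⁻¹ ≡ 7 (mod 73) since 21·7 = 147 ≡ 1, so λ ≡ 70·7 ≡ 52.
  x = λ² - 68 - 68 = 2704 - 136 ≡ 13; y = λ·(68 - 13) - 47 ≡ 39. → (13, 39)
2A = (13, 39).
Finally 2A + B:
(13, 39) + (67, 15). λ = (15 - 39)/(67 - 13) ≡ 49/54 mod 73. 54⁻¹ ≡ 23 (mod 73) since 54·23 = 1242 ≡ 1, so λ ≡ 32.
  x = λ² - 13 - 67 = 1024 - 80 ≡ 68; y = λ·(13 - 68) - 39 ≡ 26. → (68, 26)

(68, 26)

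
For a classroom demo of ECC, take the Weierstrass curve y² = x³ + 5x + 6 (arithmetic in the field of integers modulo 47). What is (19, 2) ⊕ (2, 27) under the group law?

(28, 14)

(19, 2) + (2, 27). λ = (27 - 2)/(2 - 19) ≡ 25/30 mod 47. 30⁻¹ ≡ 11 (mod 47), so λ ≡ 40.
  x = λ² - 19 - 2 = 1600 - 21 ≡ 28; y = λ·(19 - 28) - 2 ≡ 14. → (28, 14)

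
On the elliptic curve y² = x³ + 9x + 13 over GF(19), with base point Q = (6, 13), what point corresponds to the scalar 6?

Double-and-add on 6 = (110)₂. Start with Q = (6, 13) for the leading 1-bit.
double: tangent at (6, 13): λ = (3·6² + 9)/(2·13) ≡ 3/7. 7⁻¹ ≡ 11 (mod 19), so λ ≡ 3·11 ≡ 14.
  x = λ² - 6 - 6 = 196 - 12 ≡ 13; y = λ·(6 - 13) - 13 ≡ 3. → (13, 3)
add Q: (13, 3) + (6, 13). λ = (13 - 3)/(6 - 13) ≡ 10/12 mod 19. 12⁻¹ ≡ 8 (mod 19), so λ ≡ 4.
  x = λ² - 13 - 6 = 16 - 19 ≡ 16; y = λ·(13 - 16) - 3 ≡ 4. → (16, 4)
double: tangent at (16, 4): λ = (3·16² + 9)/(2·4) ≡ 17/8. 8⁻¹ ≡ 12 (mod 19), so λ ≡ 17·12 ≡ 14.
  x = λ² - 16 - 16 = 196 - 32 ≡ 12; y = λ·(16 - 12) - 4 ≡ 14. → (12, 14)

(12, 14)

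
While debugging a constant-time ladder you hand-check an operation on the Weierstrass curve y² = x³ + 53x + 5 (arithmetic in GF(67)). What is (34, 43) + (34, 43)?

tangent at (34, 43): λ = (3·34² + 53)/(2·43) ≡ 37/19. 19⁻¹ ≡ 60 (mod 67) since 19·60 = 1140 ≡ 1, so λ ≡ 37·60 ≡ 9.
  x = λ² - 34 - 34 = 81 - 68 ≡ 13; y = λ·(34 - 13) - 43 ≡ 12. → (13, 12)

(13, 12)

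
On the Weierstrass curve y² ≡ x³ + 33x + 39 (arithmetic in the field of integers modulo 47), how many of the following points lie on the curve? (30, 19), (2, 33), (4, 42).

(30, 19): 19² ≡ 32, rhs ≡ 17 → off.
(2, 33): 33² ≡ 8, rhs ≡ 19 → off.
(4, 42): 42² ≡ 25, rhs ≡ 0 → off.

0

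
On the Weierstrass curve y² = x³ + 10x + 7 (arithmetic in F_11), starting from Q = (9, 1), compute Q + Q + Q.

Repeated addition: build up to 3Q.
2Q: tangent at (9, 1): λ = (3·9² + 10)/(2·1) ≡ 0/2. 2⁻¹ ≡ 6 (mod 11), so λ ≡ 0·6 ≡ 0.
  x = λ² - 9 - 9 = 0 - 18 ≡ 4; y = λ·(9 - 4) - 1 ≡ 10. → (4, 10)
3Q: (4, 10) + (9, 1). λ = (1 - 10)/(9 - 4) ≡ 2/5 mod 11. 5⁻¹ ≡ 9 (mod 11), so λ ≡ 7.
  x = λ² - 4 - 9 = 49 - 13 ≡ 3; y = λ·(4 - 3) - 10 ≡ 8. → (3, 8)

(3, 8)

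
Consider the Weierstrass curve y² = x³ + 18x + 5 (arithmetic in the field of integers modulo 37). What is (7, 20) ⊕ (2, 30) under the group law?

(32, 30)

(7, 20) + (2, 30). λ = (30 - 20)/(2 - 7) ≡ 10/32 mod 37. 32⁻¹ ≡ 22 (mod 37), so λ ≡ 35.
  x = λ² - 7 - 2 = 1225 - 9 ≡ 32; y = λ·(7 - 32) - 20 ≡ 30. → (32, 30)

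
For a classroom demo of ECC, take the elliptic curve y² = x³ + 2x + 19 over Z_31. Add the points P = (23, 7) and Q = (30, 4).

(25, 16)

(23, 7) + (30, 4). λ = (4 - 7)/(30 - 23) ≡ 28/7 mod 31. 7⁻¹ ≡ 9 (mod 31), so λ ≡ 4.
  x = λ² - 23 - 30 = 16 - 53 ≡ 25; y = λ·(23 - 25) - 7 ≡ 16. → (25, 16)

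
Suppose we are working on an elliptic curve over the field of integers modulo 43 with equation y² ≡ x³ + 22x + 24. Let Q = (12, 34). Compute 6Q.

Repeated addition: build up to 6Q.
2Q: tangent at (12, 34): λ = (3·12² + 22)/(2·34) ≡ 24/25. 25⁻¹ ≡ 31 (mod 43) since 25·31 = 775 ≡ 1, so λ ≡ 24·31 ≡ 13.
  x = λ² - 12 - 12 = 169 - 24 ≡ 16; y = λ·(12 - 16) - 34 ≡ 0. → (16, 0)
3Q: (16, 0) + (12, 34). λ = (34 - 0)/(12 - 16) ≡ 34/39 mod 43. 39⁻¹ ≡ 32 (mod 43), so λ ≡ 13.
  x = λ² - 16 - 12 = 169 - 28 ≡ 12; y = λ·(16 - 12) - 0 ≡ 9. → (12, 9)
4Q: (12, 9) + (12, 34): same x and y₁ ≡ -y₂, so the sum is ∞.
5Q: ∞ + (12, 34) = (12, 34) (identity).
6Q: tangent at (12, 34): λ = (3·12² + 22)/(2·34) ≡ 24/25. 25⁻¹ ≡ 31 (mod 43), so λ ≡ 24·31 ≡ 13.
  x = λ² - 12 - 12 = 169 - 24 ≡ 16; y = λ·(12 - 16) - 34 ≡ 0. → (16, 0)

(16, 0)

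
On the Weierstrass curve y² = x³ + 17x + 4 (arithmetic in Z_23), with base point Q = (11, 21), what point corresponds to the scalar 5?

(3, 6)

Double-and-add on 5 = (101)₂. Start with Q = (11, 21) for the leading 1-bit.
double: tangent at (11, 21): λ = (3·11² + 17)/(2·21) ≡ 12/19. 19⁻¹ ≡ 17 (mod 23), so λ ≡ 12·17 ≡ 20.
  x = λ² - 11 - 11 = 400 - 22 ≡ 10; y = λ·(11 - 10) - 21 ≡ 22. → (10, 22)
double: tangent at (10, 22): λ = (3·10² + 17)/(2·22) ≡ 18/21. 21⁻¹ ≡ 11 (mod 23) since 21·11 = 231 ≡ 1, so λ ≡ 18·11 ≡ 14.
  x = λ² - 10 - 10 = 196 - 20 ≡ 15; y = λ·(10 - 15) - 22 ≡ 0. → (15, 0)
add Q: (15, 0) + (11, 21). λ = (21 - 0)/(11 - 15) ≡ 21/19 mod 23. 19⁻¹ ≡ 17 (mod 23), so λ ≡ 12.
  x = λ² - 15 - 11 = 144 - 26 ≡ 3; y = λ·(15 - 3) - 0 ≡ 6. → (3, 6)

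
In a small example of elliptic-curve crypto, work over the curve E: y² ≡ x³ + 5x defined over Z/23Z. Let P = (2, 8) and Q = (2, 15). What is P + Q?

The two points share x = 2 and their y-coordinates satisfy 8 + 15 ≡ 0 (mod 23), so they are inverses. Their sum is O.

O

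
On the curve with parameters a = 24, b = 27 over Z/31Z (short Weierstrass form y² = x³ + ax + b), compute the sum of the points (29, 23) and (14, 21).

(4, 1)

(29, 23) + (14, 21). λ = (21 - 23)/(14 - 29) ≡ 29/16 mod 31. 16⁻¹ ≡ 2 (mod 31), so λ ≡ 27.
  x = λ² - 29 - 14 = 729 - 43 ≡ 4; y = λ·(29 - 4) - 23 ≡ 1. → (4, 1)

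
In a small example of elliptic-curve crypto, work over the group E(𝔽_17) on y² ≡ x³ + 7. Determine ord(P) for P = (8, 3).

2P: tangent at (8, 3): λ = (3·8² + 0)/(2·3) ≡ 5/6. 6⁻¹ ≡ 3 (mod 17), so λ ≡ 5·3 ≡ 15.
  x = λ² - 8 - 8 = 225 - 16 ≡ 5; y = λ·(8 - 5) - 3 ≡ 8. → (5, 8)
3P: (5, 8) + (8, 3). λ = (3 - 8)/(8 - 5) ≡ 12/3 mod 17. 3⁻¹ ≡ 6 (mod 17) since 3·6 = 18 ≡ 1, so λ ≡ 4.
  x = λ² - 5 - 8 = 16 - 13 ≡ 3; y = λ·(5 - 3) - 8 ≡ 0. → (3, 0)
4P: (3, 0) + (8, 3). λ = (3 - 0)/(8 - 3) ≡ 3/5 mod 17. 5⁻¹ ≡ 7 (mod 17), so λ ≡ 4.
  x = λ² - 3 - 8 = 16 - 11 ≡ 5; y = λ·(3 - 5) - 0 ≡ 9. → (5, 9)
5P: (5, 9) + (8, 3). λ = (3 - 9)/(8 - 5) ≡ 11/3 mod 17. 3⁻¹ ≡ 6 (mod 17), so λ ≡ 15.
  x = λ² - 5 - 8 = 225 - 13 ≡ 8; y = λ·(5 - 8) - 9 ≡ 14. → (8, 14)
6P: (8, 14) + (8, 3): same x and y₁ ≡ -y₂, so the sum is the point at infinity.
6P = the point at infinity, so the order is 6.

6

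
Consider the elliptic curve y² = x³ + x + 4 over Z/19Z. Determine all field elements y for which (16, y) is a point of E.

none

x³ + 1x + 4 = 4116 ≡ 12 (mod 19).
12 is a non-residue mod 19; no y exists.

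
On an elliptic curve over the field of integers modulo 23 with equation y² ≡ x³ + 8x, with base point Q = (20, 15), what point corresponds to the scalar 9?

(11, 19)

Double-and-add on 9 = (1001)₂. Start with Q = (20, 15) for the leading 1-bit.
double: tangent at (20, 15): λ = (3·20² + 8)/(2·15) ≡ 12/7. 7⁻¹ ≡ 10 (mod 23) since 7·10 = 70 ≡ 1, so λ ≡ 12·10 ≡ 5.
  x = λ² - 20 - 20 = 25 - 40 ≡ 8; y = λ·(20 - 8) - 15 ≡ 22. → (8, 22)
double: tangent at (8, 22): λ = (3·8² + 8)/(2·22) ≡ 16/21. 21⁻¹ ≡ 11 (mod 23), so λ ≡ 16·11 ≡ 15.
  x = λ² - 8 - 8 = 225 - 16 ≡ 2; y = λ·(8 - 2) - 22 ≡ 22. → (2, 22)
double: tangent at (2, 22): λ = (3·2² + 8)/(2·22) ≡ 20/21. 21⁻¹ ≡ 11 (mod 23), so λ ≡ 20·11 ≡ 13.
  x = λ² - 2 - 2 = 169 - 4 ≡ 4; y = λ·(2 - 4) - 22 ≡ 21. → (4, 21)
add Q: (4, 21) + (20, 15). λ = (15 - 21)/(20 - 4) ≡ 17/16 mod 23. 16⁻¹ ≡ 13 (mod 23) since 16·13 = 208 ≡ 1, so λ ≡ 14.
  x = λ² - 4 - 20 = 196 - 24 ≡ 11; y = λ·(4 - 11) - 21 ≡ 19. → (11, 19)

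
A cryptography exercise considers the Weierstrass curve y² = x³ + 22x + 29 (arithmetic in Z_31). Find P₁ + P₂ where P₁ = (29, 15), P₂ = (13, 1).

(29, 15) + (13, 1). λ = (1 - 15)/(13 - 29) ≡ 17/15 mod 31. 15⁻¹ ≡ 29 (mod 31), so λ ≡ 28.
  x = λ² - 29 - 13 = 784 - 42 ≡ 29; y = λ·(29 - 29) - 15 ≡ 16. → (29, 16)

(29, 16)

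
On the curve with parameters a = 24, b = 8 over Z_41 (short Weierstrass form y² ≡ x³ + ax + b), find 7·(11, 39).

(2, 8)

Write G = (11, 39).
Double-and-add on 7 = (111)₂. Start with G = (11, 39) for the leading 1-bit.
double: tangent at (11, 39): λ = (3·11² + 24)/(2·39) ≡ 18/37. 37⁻¹ ≡ 10 (mod 41), so λ ≡ 18·10 ≡ 16.
  x = λ² - 11 - 11 = 256 - 22 ≡ 29; y = λ·(11 - 29) - 39 ≡ 1. → (29, 1)
add G: (29, 1) + (11, 39). λ = (39 - 1)/(11 - 29) ≡ 38/23 mod 41. 23⁻¹ ≡ 25 (mod 41), so λ ≡ 7.
  x = λ² - 29 - 11 = 49 - 40 ≡ 9; y = λ·(29 - 9) - 1 ≡ 16. → (9, 16)
double: tangent at (9, 16): λ = (3·9² + 24)/(2·16) ≡ 21/32. 32⁻¹ ≡ 9 (mod 41), so λ ≡ 21·9 ≡ 25.
  x = λ² - 9 - 9 = 625 - 18 ≡ 33; y = λ·(9 - 33) - 16 ≡ 40. → (33, 40)
add G: (33, 40) + (11, 39). λ = (39 - 40)/(11 - 33) ≡ 40/19 mod 41. 19⁻¹ ≡ 13 (mod 41) since 19·13 = 247 ≡ 1, so λ ≡ 28.
  x = λ² - 33 - 11 = 784 - 44 ≡ 2; y = λ·(33 - 2) - 40 ≡ 8. → (2, 8)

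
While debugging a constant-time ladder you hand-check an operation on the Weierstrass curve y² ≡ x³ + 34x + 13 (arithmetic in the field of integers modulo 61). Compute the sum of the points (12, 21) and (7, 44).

(29, 45)

(12, 21) + (7, 44). λ = (44 - 21)/(7 - 12) ≡ 23/56 mod 61. 56⁻¹ ≡ 12 (mod 61), so λ ≡ 32.
  x = λ² - 12 - 7 = 1024 - 19 ≡ 29; y = λ·(12 - 29) - 21 ≡ 45. → (29, 45)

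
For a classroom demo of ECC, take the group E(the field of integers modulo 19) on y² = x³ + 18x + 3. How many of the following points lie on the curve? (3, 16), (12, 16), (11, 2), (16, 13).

2

(3, 16): 16² ≡ 9, rhs ≡ 8 → off.
(12, 16): 16² ≡ 9, rhs ≡ 9 → on.
(11, 2): 2² ≡ 4, rhs ≡ 12 → off.
(16, 13): 13² ≡ 17, rhs ≡ 17 → on.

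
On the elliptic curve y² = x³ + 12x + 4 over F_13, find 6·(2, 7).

Write Q = (2, 7).
Repeated addition: build up to 6Q.
2Q: tangent at (2, 7): λ = (3·2² + 12)/(2·7) ≡ 11/1. 1⁻¹ ≡ 1 (mod 13), so λ ≡ 11·1 ≡ 11.
  x = λ² - 2 - 2 = 121 - 4 ≡ 0; y = λ·(2 - 0) - 7 ≡ 2. → (0, 2)
3Q: (0, 2) + (2, 7). λ = (7 - 2)/(2 - 0) ≡ 5/2 mod 13. 2⁻¹ ≡ 7 (mod 13) since 2·7 = 14 ≡ 1, so λ ≡ 9.
  x = λ² - 0 - 2 = 81 - 2 ≡ 1; y = λ·(0 - 1) - 2 ≡ 2. → (1, 2)
4Q: (1, 2) + (2, 7). λ = (7 - 2)/(2 - 1) ≡ 5/1 mod 13. 1⁻¹ ≡ 1 (mod 13) since 1·1 = 1 ≡ 1, so λ ≡ 5.
  x = λ² - 1 - 2 = 25 - 3 ≡ 9; y = λ·(1 - 9) - 2 ≡ 10. → (9, 10)
5Q: (9, 10) + (2, 7). λ = (7 - 10)/(2 - 9) ≡ 10/6 mod 13. 6⁻¹ ≡ 11 (mod 13), so λ ≡ 6.
  x = λ² - 9 - 2 = 36 - 11 ≡ 12; y = λ·(9 - 12) - 10 ≡ 11. → (12, 11)
6Q: (12, 11) + (2, 7). λ = (7 - 11)/(2 - 12) ≡ 9/3 mod 13. 3⁻¹ ≡ 9 (mod 13) since 3·9 = 27 ≡ 1, so λ ≡ 3.
  x = λ² - 12 - 2 = 9 - 14 ≡ 8; y = λ·(12 - 8) - 11 ≡ 1. → (8, 1)

(8, 1)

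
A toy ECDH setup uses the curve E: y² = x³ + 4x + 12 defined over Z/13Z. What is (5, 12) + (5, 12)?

tangent at (5, 12): λ = (3·5² + 4)/(2·12) ≡ 1/11. 11⁻¹ ≡ 6 (mod 13) since 11·6 = 66 ≡ 1, so λ ≡ 1·6 ≡ 6.
  x = λ² - 5 - 5 = 36 - 10 ≡ 0; y = λ·(5 - 0) - 12 ≡ 5. → (0, 5)

(0, 5)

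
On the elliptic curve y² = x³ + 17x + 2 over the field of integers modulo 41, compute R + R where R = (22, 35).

tangent at (22, 35): λ = (3·22² + 17)/(2·35) ≡ 34/29. 29⁻¹ ≡ 17 (mod 41) since 29·17 = 493 ≡ 1, so λ ≡ 34·17 ≡ 4.
  x = λ² - 22 - 22 = 16 - 44 ≡ 13; y = λ·(22 - 13) - 35 ≡ 1. → (13, 1)

(13, 1)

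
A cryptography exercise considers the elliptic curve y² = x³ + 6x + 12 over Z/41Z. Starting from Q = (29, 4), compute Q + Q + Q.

(22, 38)

Repeated addition: build up to 3Q.
2Q: tangent at (29, 4): λ = (3·29² + 6)/(2·4) ≡ 28/8. 8⁻¹ ≡ 36 (mod 41) since 8·36 = 288 ≡ 1, so λ ≡ 28·36 ≡ 24.
  x = λ² - 29 - 29 = 576 - 58 ≡ 26; y = λ·(29 - 26) - 4 ≡ 27. → (26, 27)
3Q: (26, 27) + (29, 4). λ = (4 - 27)/(29 - 26) ≡ 18/3 mod 41. 3⁻¹ ≡ 14 (mod 41) since 3·14 = 42 ≡ 1, so λ ≡ 6.
  x = λ² - 26 - 29 = 36 - 55 ≡ 22; y = λ·(26 - 22) - 27 ≡ 38. → (22, 38)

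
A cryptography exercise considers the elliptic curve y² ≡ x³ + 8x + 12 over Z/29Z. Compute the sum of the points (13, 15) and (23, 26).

(9, 1)

(13, 15) + (23, 26). λ = (26 - 15)/(23 - 13) ≡ 11/10 mod 29. 10⁻¹ ≡ 3 (mod 29) since 10·3 = 30 ≡ 1, so λ ≡ 4.
  x = λ² - 13 - 23 = 16 - 36 ≡ 9; y = λ·(13 - 9) - 15 ≡ 1. → (9, 1)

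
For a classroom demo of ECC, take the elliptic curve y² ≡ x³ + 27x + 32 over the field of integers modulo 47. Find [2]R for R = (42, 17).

(19, 5)

tangent at (42, 17): λ = (3·42² + 27)/(2·17) ≡ 8/34. 34⁻¹ ≡ 18 (mod 47) since 34·18 = 612 ≡ 1, so λ ≡ 8·18 ≡ 3.
  x = λ² - 42 - 42 = 9 - 84 ≡ 19; y = λ·(42 - 19) - 17 ≡ 5. → (19, 5)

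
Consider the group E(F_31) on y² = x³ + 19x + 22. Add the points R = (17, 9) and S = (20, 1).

(17, 9) + (20, 1). λ = (1 - 9)/(20 - 17) ≡ 23/3 mod 31. 3⁻¹ ≡ 21 (mod 31), so λ ≡ 18.
  x = λ² - 17 - 20 = 324 - 37 ≡ 8; y = λ·(17 - 8) - 9 ≡ 29. → (8, 29)

(8, 29)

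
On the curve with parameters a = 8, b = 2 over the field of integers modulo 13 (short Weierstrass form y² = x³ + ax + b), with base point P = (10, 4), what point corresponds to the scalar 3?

Repeated addition: build up to 3P.
2P: tangent at (10, 4): λ = (3·10² + 8)/(2·4) ≡ 9/8. 8⁻¹ ≡ 5 (mod 13) since 8·5 = 40 ≡ 1, so λ ≡ 9·5 ≡ 6.
  x = λ² - 10 - 10 = 36 - 20 ≡ 3; y = λ·(10 - 3) - 4 ≡ 12. → (3, 12)
3P: (3, 12) + (10, 4). λ = (4 - 12)/(10 - 3) ≡ 5/7 mod 13. 7⁻¹ ≡ 2 (mod 13), so λ ≡ 10.
  x = λ² - 3 - 10 = 100 - 13 ≡ 9; y = λ·(3 - 9) - 12 ≡ 6. → (9, 6)

(9, 6)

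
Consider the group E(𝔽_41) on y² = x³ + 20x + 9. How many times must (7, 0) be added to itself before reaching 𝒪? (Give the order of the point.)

2

2P: (7, 0) + (7, 0): same x and y₁ ≡ -y₂, so the sum is 𝒪.
2P = 𝒪, so the order is 2.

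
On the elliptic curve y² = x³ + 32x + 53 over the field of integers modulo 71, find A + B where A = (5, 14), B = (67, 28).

(47, 4)

(5, 14) + (67, 28). λ = (28 - 14)/(67 - 5) ≡ 14/62 mod 71. 62⁻¹ ≡ 63 (mod 71), so λ ≡ 30.
  x = λ² - 5 - 67 = 900 - 72 ≡ 47; y = λ·(5 - 47) - 14 ≡ 4. → (47, 4)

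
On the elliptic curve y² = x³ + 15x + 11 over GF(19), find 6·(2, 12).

Write P = (2, 12).
Repeated addition: build up to 6P.
2P: tangent at (2, 12): λ = (3·2² + 15)/(2·12) ≡ 8/5. 5⁻¹ ≡ 4 (mod 19), so λ ≡ 8·4 ≡ 13.
  x = λ² - 2 - 2 = 169 - 4 ≡ 13; y = λ·(2 - 13) - 12 ≡ 16. → (13, 16)
3P: (13, 16) + (2, 12). λ = (12 - 16)/(2 - 13) ≡ 15/8 mod 19. 8⁻¹ ≡ 12 (mod 19), so λ ≡ 9.
  x = λ² - 13 - 2 = 81 - 15 ≡ 9; y = λ·(13 - 9) - 16 ≡ 1. → (9, 1)
4P: (9, 1) + (2, 12). λ = (12 - 1)/(2 - 9) ≡ 11/12 mod 19. 12⁻¹ ≡ 8 (mod 19), so λ ≡ 12.
  x = λ² - 9 - 2 = 144 - 11 ≡ 0; y = λ·(9 - 0) - 1 ≡ 12. → (0, 12)
5P: (0, 12) + (2, 12). λ = (12 - 12)/(2 - 0) ≡ 0/2 mod 19. 2⁻¹ ≡ 10 (mod 19), so λ ≡ 0.
  x = λ² - 0 - 2 = 0 - 2 ≡ 17; y = λ·(0 - 17) - 12 ≡ 7. → (17, 7)
6P: (17, 7) + (2, 12). λ = (12 - 7)/(2 - 17) ≡ 5/4 mod 19. 4⁻¹ ≡ 5 (mod 19) since 4·5 = 20 ≡ 1, so λ ≡ 6.
  x = λ² - 17 - 2 = 36 - 19 ≡ 17; y = λ·(17 - 17) - 7 ≡ 12. → (17, 12)

(17, 12)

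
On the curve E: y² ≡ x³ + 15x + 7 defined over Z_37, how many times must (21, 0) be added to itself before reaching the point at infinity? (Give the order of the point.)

2

2P: (21, 0) + (21, 0): same x and y₁ ≡ -y₂, so the sum is the point at infinity.
2P = the point at infinity, so the order is 2.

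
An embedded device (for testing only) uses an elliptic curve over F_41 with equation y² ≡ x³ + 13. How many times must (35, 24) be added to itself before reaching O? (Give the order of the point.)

3

2P: tangent at (35, 24): λ = (3·35² + 0)/(2·24) ≡ 26/7. 7⁻¹ ≡ 6 (mod 41) since 7·6 = 42 ≡ 1, so λ ≡ 26·6 ≡ 33.
  x = λ² - 35 - 35 = 1089 - 70 ≡ 35; y = λ·(35 - 35) - 24 ≡ 17. → (35, 17)
3P: (35, 17) + (35, 24): same x and y₁ ≡ -y₂, so the sum is O.
3P = O, so the order is 3.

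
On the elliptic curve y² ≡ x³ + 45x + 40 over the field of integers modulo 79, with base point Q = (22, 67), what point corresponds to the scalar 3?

Repeated addition: build up to 3Q.
2Q: tangent at (22, 67): λ = (3·22² + 45)/(2·67) ≡ 75/55. 55⁻¹ ≡ 23 (mod 79), so λ ≡ 75·23 ≡ 66.
  x = λ² - 22 - 22 = 4356 - 44 ≡ 46; y = λ·(22 - 46) - 67 ≡ 8. → (46, 8)
3Q: (46, 8) + (22, 67). λ = (67 - 8)/(22 - 46) ≡ 59/55 mod 79. 55⁻¹ ≡ 23 (mod 79), so λ ≡ 14.
  x = λ² - 46 - 22 = 196 - 68 ≡ 49; y = λ·(46 - 49) - 8 ≡ 29. → (49, 29)

(49, 29)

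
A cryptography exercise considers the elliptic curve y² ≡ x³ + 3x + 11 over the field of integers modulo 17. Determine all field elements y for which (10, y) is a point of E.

2, 15

x³ + 3x + 11 = 1041 ≡ 4 (mod 17).
Square roots of 4 mod 17: 2 and 15 (since 2² = 4 ≡ 4).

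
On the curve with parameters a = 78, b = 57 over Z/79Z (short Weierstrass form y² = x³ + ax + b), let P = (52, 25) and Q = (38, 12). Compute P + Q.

(8, 61)

(52, 25) + (38, 12). λ = (12 - 25)/(38 - 52) ≡ 66/65 mod 79. 65⁻¹ ≡ 62 (mod 79) since 65·62 = 4030 ≡ 1, so λ ≡ 63.
  x = λ² - 52 - 38 = 3969 - 90 ≡ 8; y = λ·(52 - 8) - 25 ≡ 61. → (8, 61)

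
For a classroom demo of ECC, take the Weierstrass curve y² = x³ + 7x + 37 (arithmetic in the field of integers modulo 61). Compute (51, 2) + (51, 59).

The two points share x = 51 and their y-coordinates satisfy 2 + 59 ≡ 0 (mod 61), so they are inverses. Their sum is ∞.

O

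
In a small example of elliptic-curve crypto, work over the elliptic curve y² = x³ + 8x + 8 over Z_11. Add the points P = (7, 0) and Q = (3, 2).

(7, 0) + (3, 2). λ = (2 - 0)/(3 - 7) ≡ 2/7 mod 11. 7⁻¹ ≡ 8 (mod 11) since 7·8 = 56 ≡ 1, so λ ≡ 5.
  x = λ² - 7 - 3 = 25 - 10 ≡ 4; y = λ·(7 - 4) - 0 ≡ 4. → (4, 4)

(4, 4)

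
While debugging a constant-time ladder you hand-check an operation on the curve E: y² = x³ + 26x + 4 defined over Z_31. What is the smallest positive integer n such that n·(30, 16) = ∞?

2P: tangent at (30, 16): λ = (3·30² + 26)/(2·16) ≡ 29/1. 1⁻¹ ≡ 1 (mod 31), so λ ≡ 29·1 ≡ 29.
  x = λ² - 30 - 30 = 841 - 60 ≡ 6; y = λ·(30 - 6) - 16 ≡ 29. → (6, 29)
3P: (6, 29) + (30, 16). λ = (16 - 29)/(30 - 6) ≡ 18/24 mod 31. 24⁻¹ ≡ 22 (mod 31) since 24·22 = 528 ≡ 1, so λ ≡ 24.
  x = λ² - 6 - 30 = 576 - 36 ≡ 13; y = λ·(6 - 13) - 29 ≡ 20. → (13, 20)
4P: (13, 20) + (30, 16). λ = (16 - 20)/(30 - 13) ≡ 27/17 mod 31. 17⁻¹ ≡ 11 (mod 31), so λ ≡ 18.
  x = λ² - 13 - 30 = 324 - 43 ≡ 2; y = λ·(13 - 2) - 20 ≡ 23. → (2, 23)
5P: (2, 23) + (30, 16). λ = (16 - 23)/(30 - 2) ≡ 24/28 mod 31. 28⁻¹ ≡ 10 (mod 31) since 28·10 = 280 ≡ 1, so λ ≡ 23.
  x = λ² - 2 - 30 = 529 - 32 ≡ 1; y = λ·(2 - 1) - 23 ≡ 0. → (1, 0)
6P: (1, 0) + (30, 16). λ = (16 - 0)/(30 - 1) ≡ 16/29 mod 31. 29⁻¹ ≡ 15 (mod 31) since 29·15 = 435 ≡ 1, so λ ≡ 23.
  x = λ² - 1 - 30 = 529 - 31 ≡ 2; y = λ·(1 - 2) - 0 ≡ 8. → (2, 8)
7P: (2, 8) + (30, 16). λ = (16 - 8)/(30 - 2) ≡ 8/28 mod 31. 28⁻¹ ≡ 10 (mod 31), so λ ≡ 18.
  x = λ² - 2 - 30 = 324 - 32 ≡ 13; y = λ·(2 - 13) - 8 ≡ 11. → (13, 11)
8P: (13, 11) + (30, 16). λ = (16 - 11)/(30 - 13) ≡ 5/17 mod 31. 17⁻¹ ≡ 11 (mod 31) since 17·11 = 187 ≡ 1, so λ ≡ 24.
  x = λ² - 13 - 30 = 576 - 43 ≡ 6; y = λ·(13 - 6) - 11 ≡ 2. → (6, 2)
9P: (6, 2) + (30, 16). λ = (16 - 2)/(30 - 6) ≡ 14/24 mod 31. 24⁻¹ ≡ 22 (mod 31) since 24·22 = 528 ≡ 1, so λ ≡ 29.
  x = λ² - 6 - 30 = 841 - 36 ≡ 30; y = λ·(6 - 30) - 2 ≡ 15. → (30, 15)
10P: (30, 15) + (30, 16): same x and y₁ ≡ -y₂, so the sum is ∞.
10P = ∞, so the order is 10.

10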